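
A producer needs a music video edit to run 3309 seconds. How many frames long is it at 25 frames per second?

82725 frames

Frames = 3309 × 25 = 82725.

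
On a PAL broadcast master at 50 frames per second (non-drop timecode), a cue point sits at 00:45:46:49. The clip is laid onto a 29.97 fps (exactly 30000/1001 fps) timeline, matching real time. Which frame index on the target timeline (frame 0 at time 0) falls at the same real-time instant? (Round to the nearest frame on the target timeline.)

Source frame index: (0×3600 + 45×60 + 46) × 50 + 49 = 137349.
Real time: 137349 / (50) = 137349/50 s.
Target frame: (137349/50) × (30000/1001) = 82409400/1001 ≈ 82327.073 → 82327.

frame 82327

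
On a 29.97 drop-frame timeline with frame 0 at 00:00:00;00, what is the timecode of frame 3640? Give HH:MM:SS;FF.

00:02:01;14

Each 10-minute DF block holds 10 × 60 × 30 − 9 × 2 = 17982 frames. 3640 ÷ 17982 → 0 full blocks, remainder 3640.
Within the partial block the first minute is 1800 frames and each further minute 1798, so 2 further minute boundaries passed. Total skipped labels = 18 × 0 + 2 × 2 = 4.
Non-drop label index = 3640 + 4 = 3644; at 30 labels/s that is 00:02:01:14, i.e. DF 00:02:01;14.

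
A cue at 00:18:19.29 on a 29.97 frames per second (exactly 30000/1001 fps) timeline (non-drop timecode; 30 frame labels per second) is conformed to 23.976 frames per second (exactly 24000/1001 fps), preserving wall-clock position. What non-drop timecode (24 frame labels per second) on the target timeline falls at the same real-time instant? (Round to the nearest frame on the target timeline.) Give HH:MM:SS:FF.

00:18:19:23

Source frame index: (0×3600 + 18×60 + 19) × 30 + 29 = 32999.
Real time: 32999 / (30000/1001) = 33031999/30000 s.
Target frame: (33031999/30000) × (24000/1001) = 131996/5 ≈ 26399.200 → 26399.
At 24 labels/s: frame 26399 → 00:18:19:23.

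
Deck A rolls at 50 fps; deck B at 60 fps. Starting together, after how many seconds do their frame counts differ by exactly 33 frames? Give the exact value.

The gap grows by |60 − 50| = 10 frames per second.
Time for a 33-frame gap: 33 ÷ (10) = 3.3 s.

3.3 seconds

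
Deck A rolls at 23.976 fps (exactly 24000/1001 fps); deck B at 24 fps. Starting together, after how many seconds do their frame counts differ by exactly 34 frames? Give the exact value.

17017/12 seconds

The gap grows by |24 − 24000/1001| = 24/1001 frames per second.
Time for a 34-frame gap: 34 ÷ (24/1001) = 17017/12 s.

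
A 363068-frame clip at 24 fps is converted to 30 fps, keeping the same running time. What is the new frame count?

453835 frames

Target frames = source frames × (target rate / source rate) = 363068 × (30)/(24) = 363068 × 5/4 = 453835.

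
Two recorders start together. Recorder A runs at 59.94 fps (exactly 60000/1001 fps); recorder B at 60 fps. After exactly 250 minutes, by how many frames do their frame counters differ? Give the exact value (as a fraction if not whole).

250 min = 15000 s.
A emits 60000/1001 × 15000 = 900000000/1001 frames; B emits 60 × 15000 = 900000.
Difference = 900000/1001 frames (≈ 899.1009); B is ahead of A.

900000/1001 frames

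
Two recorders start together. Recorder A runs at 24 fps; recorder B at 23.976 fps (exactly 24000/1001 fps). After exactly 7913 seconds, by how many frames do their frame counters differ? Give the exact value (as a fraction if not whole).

A emits 24 × 7913 = 189912 frames; B emits 24000/1001 × 7913 = 189912000/1001.
Difference = 189912/1001 frames (≈ 189.7223); B is behind A.

189912/1001 frames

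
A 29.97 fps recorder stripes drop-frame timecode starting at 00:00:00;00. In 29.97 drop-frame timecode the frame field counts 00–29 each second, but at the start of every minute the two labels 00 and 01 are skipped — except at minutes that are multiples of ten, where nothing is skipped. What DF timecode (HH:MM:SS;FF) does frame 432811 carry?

04:00:41;13

Ten DF minutes hold 17982 frames, so frame 432811 lies in block 24 (frames 431568–449549) with 1243 frames into that block.
The block's first minute is 1800 frames and the rest 1798 each; 1243 frames reaches minute 0, so 24 × 18 + 0 × 2 = 432 labels have been skipped so far.
Adding those back, label number 432811 + 432 = 433243 at 30 labels/s is 14441 s + 13 f = 4 h 0 min 41 s frame 13, i.e. 04:00:41;13.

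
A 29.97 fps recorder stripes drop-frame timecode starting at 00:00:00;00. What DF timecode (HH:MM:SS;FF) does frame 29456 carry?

Each 10-minute DF block holds 10 × 60 × 30 − 9 × 2 = 17982 frames. 29456 ÷ 17982 → 1 full block, remainder 11474.
Within the partial block the first minute is 1800 frames and each further minute 1798, so 6 further minute boundaries passed. Total skipped labels = 18 × 1 + 2 × 6 = 30.
Non-drop label index = 29456 + 30 = 29486; at 30 labels/s that is 00:16:22:26, i.e. DF 00:16:22;26.

00:16:22;26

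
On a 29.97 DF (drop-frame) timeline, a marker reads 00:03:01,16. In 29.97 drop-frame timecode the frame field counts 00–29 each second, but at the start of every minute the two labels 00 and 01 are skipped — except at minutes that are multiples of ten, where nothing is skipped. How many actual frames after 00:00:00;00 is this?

Complete 10-minute blocks: 0, each 17982 frames → 0.
Remaining 3 whole minutes in the current block: 1800 + 2 × 1798 = 5396 frames.
Within the current minute: 1 × 30 + 16 − 2 = 44 (labels ;00/;01 skipped at this minute). Total = 0 + 5396 + 44 = 5440.

5440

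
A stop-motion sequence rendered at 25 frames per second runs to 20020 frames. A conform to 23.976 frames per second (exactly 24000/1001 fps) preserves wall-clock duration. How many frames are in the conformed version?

Target frames = source frames × (target rate / source rate) = 20020 × (24000/1001)/(25) = 20020 × 960/1001 = 19200.

19200 frames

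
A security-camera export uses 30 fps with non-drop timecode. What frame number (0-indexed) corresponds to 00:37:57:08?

frame 68318

Total seconds to the label: (0 × 3600 + 37 × 60 + 57) = 2277.
Frame index = 2277 × 30 + 8 = 68318.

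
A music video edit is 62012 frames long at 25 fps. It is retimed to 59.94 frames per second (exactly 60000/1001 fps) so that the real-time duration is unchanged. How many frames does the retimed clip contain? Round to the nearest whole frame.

148680 frames

Frames at target rate = 62012 × (60000/1001) / (25) = 148828800/1001 ≈ 148680.120.
Nearest whole frame: 148680.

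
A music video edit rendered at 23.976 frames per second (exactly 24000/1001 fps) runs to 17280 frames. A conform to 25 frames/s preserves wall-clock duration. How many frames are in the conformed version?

Target frames = source frames × (target rate / source rate) = 17280 × (25)/(24000/1001) = 17280 × 1001/960 = 18018.

18018 frames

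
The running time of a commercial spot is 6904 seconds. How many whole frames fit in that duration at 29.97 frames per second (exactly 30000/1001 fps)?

206913 frames

Frames = 6904 × 30000/1001 = 207120000/1001 ≈ 206913.0869.
Complete frames: 206913.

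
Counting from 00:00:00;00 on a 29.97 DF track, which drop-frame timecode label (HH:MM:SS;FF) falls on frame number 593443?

05:30:01;07

Ten DF minutes hold 17982 frames, so frame 593443 lies in block 33 (frames 593406–611387) with 37 frames into that block.
The block's first minute is 1800 frames and the rest 1798 each; 37 frames reaches minute 0, so 33 × 18 + 0 × 2 = 594 labels have been skipped so far.
Adding those back, label number 593443 + 594 = 594037 at 30 labels/s is 19801 s + 7 f = 5 h 30 min 1 s frame 7, i.e. 05:30:01;07.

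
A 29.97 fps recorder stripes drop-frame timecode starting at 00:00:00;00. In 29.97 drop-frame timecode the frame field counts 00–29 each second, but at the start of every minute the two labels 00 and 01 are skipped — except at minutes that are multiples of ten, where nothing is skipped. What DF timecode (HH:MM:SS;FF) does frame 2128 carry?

Each 10-minute DF block holds 10 × 60 × 30 − 9 × 2 = 17982 frames. 2128 ÷ 17982 → 0 full blocks, remainder 2128.
Within the partial block the first minute is 1800 frames and each further minute 1798, so 1 further minute boundary passed. Total skipped labels = 18 × 0 + 2 × 1 = 2.
Non-drop label index = 2128 + 2 = 2130; at 30 labels/s that is 00:01:11:00, i.e. DF 00:01:11;00.

00:01:11;00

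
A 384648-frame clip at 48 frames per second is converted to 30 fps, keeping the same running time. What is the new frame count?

Target frames = source frames × (target rate / source rate) = 384648 × (30)/(48) = 384648 × 5/8 = 240405.

240405 frames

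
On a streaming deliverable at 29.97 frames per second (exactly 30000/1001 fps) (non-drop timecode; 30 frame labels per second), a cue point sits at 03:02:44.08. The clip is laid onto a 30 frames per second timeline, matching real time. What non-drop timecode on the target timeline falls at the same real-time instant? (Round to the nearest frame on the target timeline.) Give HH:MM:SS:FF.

03:02:55:07

Source frame index: (3×3600 + 2×60 + 44) × 30 + 8 = 328928.
Real time: 328928 / (30000/1001) = 20578558/1875 s.
Target frame: (20578558/1875) × (30) = 41157116/125 ≈ 329256.928 → 329257.
At 30 labels/s: frame 329257 → 03:02:55:07.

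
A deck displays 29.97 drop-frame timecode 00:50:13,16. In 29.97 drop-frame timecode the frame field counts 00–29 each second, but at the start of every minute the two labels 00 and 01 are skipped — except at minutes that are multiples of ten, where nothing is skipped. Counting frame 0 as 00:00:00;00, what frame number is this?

Complete 10-minute blocks: 5, each 17982 frames → 89910.
Remaining 0 whole minutes in the current block: 0 frames.
Within the current minute: 13 × 30 + 16 = 406. Total = 89910 + 0 + 406 = 90316.

90316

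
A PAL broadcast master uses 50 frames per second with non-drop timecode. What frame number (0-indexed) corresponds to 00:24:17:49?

72899

Total seconds to the label: (0 × 3600 + 24 × 60 + 17) = 1457.
Frame index = 1457 × 50 + 49 = 72899.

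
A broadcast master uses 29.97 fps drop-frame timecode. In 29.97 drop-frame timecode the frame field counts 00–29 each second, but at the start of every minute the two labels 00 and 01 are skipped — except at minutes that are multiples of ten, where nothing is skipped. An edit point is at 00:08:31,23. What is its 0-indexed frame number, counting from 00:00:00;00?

Complete 10-minute blocks: 0, each 17982 frames → 0.
Remaining 8 whole minutes in the current block: 1800 + 7 × 1798 = 14386 frames.
Within the current minute: 31 × 30 + 23 − 2 = 951 (labels ;00/;01 skipped at this minute). Total = 0 + 14386 + 951 = 15337.

15337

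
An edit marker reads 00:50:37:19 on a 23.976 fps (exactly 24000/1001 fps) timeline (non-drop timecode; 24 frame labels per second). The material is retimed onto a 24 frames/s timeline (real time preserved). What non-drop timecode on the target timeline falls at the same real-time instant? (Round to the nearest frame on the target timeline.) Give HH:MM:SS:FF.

Source frame index: (0×3600 + 50×60 + 37) × 24 + 19 = 72907.
Real time: 72907 / (24000/1001) = 72979907/24000 s.
Target frame: (72979907/24000) × (24) = 72979907/1000 ≈ 72979.907 → 72980.
At 24 labels/s: frame 72980 → 00:50:40:20.

00:50:40:20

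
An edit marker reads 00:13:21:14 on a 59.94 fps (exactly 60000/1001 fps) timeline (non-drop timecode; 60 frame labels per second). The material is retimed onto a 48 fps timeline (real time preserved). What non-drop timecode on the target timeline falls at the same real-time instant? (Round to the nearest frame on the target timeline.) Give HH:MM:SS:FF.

Source frame index: (0×3600 + 13×60 + 21) × 60 + 14 = 48074.
Real time: 48074 / (60000/1001) = 24061037/30000 s.
Target frame: (24061037/30000) × (48) = 24061037/625 ≈ 38497.659 → 38498.
At 48 labels/s: frame 38498 → 00:13:22:02.

00:13:22:02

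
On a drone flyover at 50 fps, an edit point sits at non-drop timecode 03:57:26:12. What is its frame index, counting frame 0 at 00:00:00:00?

Total seconds to the label: (3 × 3600 + 57 × 60 + 26) = 14246.
Frame index = 14246 × 50 + 12 = 712312.

frame 712312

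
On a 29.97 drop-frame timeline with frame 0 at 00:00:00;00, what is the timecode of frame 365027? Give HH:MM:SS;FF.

Ten DF minutes hold 17982 frames, so frame 365027 lies in block 20 (frames 359640–377621) with 5387 frames into that block.
The block's first minute is 1800 frames and the rest 1798 each; 5387 frames reaches minute 2, so 20 × 18 + 2 × 2 = 364 labels have been skipped so far.
Adding those back, label number 365027 + 364 = 365391 at 30 labels/s is 12179 s + 21 f = 3 h 22 min 59 s frame 21, i.e. 03:22:59;21.

03:22:59;21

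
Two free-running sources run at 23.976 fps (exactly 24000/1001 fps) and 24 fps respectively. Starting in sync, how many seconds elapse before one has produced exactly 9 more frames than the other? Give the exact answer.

The gap grows by |24 − 24000/1001| = 24/1001 frames per second.
Time for a 9-frame gap: 9 ÷ (24/1001) = 375.375 s.

375.375 seconds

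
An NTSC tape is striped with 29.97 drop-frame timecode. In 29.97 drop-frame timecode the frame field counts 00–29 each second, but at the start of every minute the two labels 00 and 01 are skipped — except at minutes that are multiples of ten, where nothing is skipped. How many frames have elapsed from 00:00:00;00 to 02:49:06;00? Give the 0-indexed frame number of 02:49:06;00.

Complete 10-minute blocks: 16, each 17982 frames → 287712.
Remaining 9 whole minutes in the current block: 1800 + 8 × 1798 = 16184 frames.
Within the current minute: 6 × 30 + 0 − 2 = 178 (labels ;00/;01 skipped at this minute). Total = 287712 + 16184 + 178 = 304074.

304074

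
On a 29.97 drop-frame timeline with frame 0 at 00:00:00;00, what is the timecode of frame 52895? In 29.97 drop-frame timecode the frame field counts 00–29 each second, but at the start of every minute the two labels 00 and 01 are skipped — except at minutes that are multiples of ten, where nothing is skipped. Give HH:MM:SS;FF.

00:29:24;29

Ten DF minutes hold 17982 frames, so frame 52895 lies in block 2 (frames 35964–53945) with 16931 frames into that block.
The block's first minute is 1800 frames and the rest 1798 each; 16931 frames reaches minute 9, so 2 × 18 + 9 × 2 = 54 labels have been skipped so far.
Adding those back, label number 52895 + 54 = 52949 at 30 labels/s is 1764 s + 29 f = 0 h 29 min 24 s frame 29, i.e. 00:29:24;29.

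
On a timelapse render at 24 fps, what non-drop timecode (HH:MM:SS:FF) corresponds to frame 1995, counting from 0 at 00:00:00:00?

00:01:23:03

1995 ÷ 24 = 83 full seconds, remainder 3 frames.
83 s = 0 h 1 min 23 s.
Timecode: 00:01:23:03.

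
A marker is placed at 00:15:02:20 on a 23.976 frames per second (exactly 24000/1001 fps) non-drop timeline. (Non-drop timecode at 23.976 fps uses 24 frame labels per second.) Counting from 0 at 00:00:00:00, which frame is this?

Total seconds to the label: (0 × 3600 + 15 × 60 + 2) = 902.
Frame index = 902 × 24 + 20 = 21668.

21668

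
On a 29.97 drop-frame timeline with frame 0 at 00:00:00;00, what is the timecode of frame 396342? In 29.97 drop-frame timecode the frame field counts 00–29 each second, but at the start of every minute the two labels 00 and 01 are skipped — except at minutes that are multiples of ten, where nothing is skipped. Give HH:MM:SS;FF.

Each 10-minute DF block holds 10 × 60 × 30 − 9 × 2 = 17982 frames. 396342 ÷ 17982 → 22 full blocks, remainder 738.
Within the partial block the first minute is 1800 frames and each further minute 1798, so 0 further minute boundaries passed. Total skipped labels = 18 × 22 + 2 × 0 = 396.
Non-drop label index = 396342 + 396 = 396738; at 30 labels/s that is 03:40:24:18, i.e. DF 03:40:24;18.

03:40:24;18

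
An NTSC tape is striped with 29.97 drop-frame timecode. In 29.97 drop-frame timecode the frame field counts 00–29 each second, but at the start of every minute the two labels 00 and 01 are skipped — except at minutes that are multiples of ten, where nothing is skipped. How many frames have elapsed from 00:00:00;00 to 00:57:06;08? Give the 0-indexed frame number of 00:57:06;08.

102684

As if non-drop at 30 labels/s: (0 × 3600 + 57 × 60 + 6) × 30 + 8 = 102788.
Minute boundaries passed: 57; those not divisible by 10: 57 − 5 = 52; dropped labels = 2 × 52 = 104.
Actual frame index = 102788 − 104 = 102684.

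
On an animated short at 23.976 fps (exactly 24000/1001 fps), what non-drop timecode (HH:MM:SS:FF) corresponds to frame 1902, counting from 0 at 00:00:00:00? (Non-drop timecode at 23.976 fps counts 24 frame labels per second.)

1902 ÷ 24 = 79 full seconds, remainder 6 frames.
79 s = 0 h 1 min 19 s.
Timecode: 00:01:19:06.

00:01:19:06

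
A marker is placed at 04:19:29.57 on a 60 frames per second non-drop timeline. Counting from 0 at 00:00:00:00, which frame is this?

frame 934197

Total seconds to the label: (4 × 3600 + 19 × 60 + 29) = 15569.
Frame index = 15569 × 60 + 57 = 934197.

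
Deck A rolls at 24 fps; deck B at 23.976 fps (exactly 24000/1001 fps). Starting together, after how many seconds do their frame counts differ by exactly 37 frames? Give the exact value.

37037/24 seconds

The gap grows by |24000/1001 − 24| = 24/1001 frames per second.
Time for a 37-frame gap: 37 ÷ (24/1001) = 37037/24 s.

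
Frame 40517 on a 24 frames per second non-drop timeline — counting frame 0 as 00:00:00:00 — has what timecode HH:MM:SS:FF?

40517 ÷ 24 = 1688 full seconds, remainder 5 frames.
1688 s = 0 h 28 min 8 s.
Timecode: 00:28:08:05.

00:28:08:05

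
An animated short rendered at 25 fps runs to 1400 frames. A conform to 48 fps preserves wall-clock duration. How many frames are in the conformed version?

2688 frames

Target frames = source frames × (target rate / source rate) = 1400 × (48)/(25) = 1400 × 48/25 = 2688.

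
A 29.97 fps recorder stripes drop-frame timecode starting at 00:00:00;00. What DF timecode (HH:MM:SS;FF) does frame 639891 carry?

05:55:51;01

Ten DF minutes hold 17982 frames, so frame 639891 lies in block 35 (frames 629370–647351) with 10521 frames into that block.
The block's first minute is 1800 frames and the rest 1798 each; 10521 frames reaches minute 5, so 35 × 18 + 5 × 2 = 640 labels have been skipped so far.
Adding those back, label number 639891 + 640 = 640531 at 30 labels/s is 21351 s + 1 f = 5 h 55 min 51 s frame 1, i.e. 05:55:51;01.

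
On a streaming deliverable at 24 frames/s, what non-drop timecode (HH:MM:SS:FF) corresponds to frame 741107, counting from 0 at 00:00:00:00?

741107 ÷ 24 = 30879 full seconds, remainder 11 frames.
30879 s = 8 h 34 min 39 s.
Timecode: 08:34:39:11.

08:34:39:11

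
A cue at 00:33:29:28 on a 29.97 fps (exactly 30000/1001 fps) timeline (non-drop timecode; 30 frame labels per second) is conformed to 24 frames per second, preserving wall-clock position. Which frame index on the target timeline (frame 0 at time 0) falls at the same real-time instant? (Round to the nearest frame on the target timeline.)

frame 48287

Source frame index: (0×3600 + 33×60 + 29) × 30 + 28 = 60298.
Real time: 60298 / (30000/1001) = 30179149/15000 s.
Target frame: (30179149/15000) × (24) = 30179149/625 ≈ 48286.638 → 48287.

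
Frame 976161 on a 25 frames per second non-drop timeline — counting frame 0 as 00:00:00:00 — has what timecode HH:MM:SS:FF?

976161 ÷ 25 = 39046 full seconds, remainder 11 frames.
39046 s = 10 h 50 min 46 s.
Timecode: 10:50:46:11.

10:50:46:11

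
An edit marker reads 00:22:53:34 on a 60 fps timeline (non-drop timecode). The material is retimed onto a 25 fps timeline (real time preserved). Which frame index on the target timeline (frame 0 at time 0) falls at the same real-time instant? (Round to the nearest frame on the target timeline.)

Source frame index: (0×3600 + 22×60 + 53) × 60 + 34 = 82414.
Real time: 82414 / (60) = 41207/30 s.
Target frame: (41207/30) × (25) = 206035/6 ≈ 34339.167 → 34339.

frame 34339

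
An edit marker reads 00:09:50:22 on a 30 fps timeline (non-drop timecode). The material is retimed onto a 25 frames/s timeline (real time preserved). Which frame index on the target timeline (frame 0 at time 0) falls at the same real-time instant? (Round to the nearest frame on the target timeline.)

Source frame index: (0×3600 + 9×60 + 50) × 30 + 22 = 17722.
Real time: 17722 / (30) = 8861/15 s.
Target frame: (8861/15) × (25) = 44305/3 ≈ 14768.333 → 14768.

frame 14768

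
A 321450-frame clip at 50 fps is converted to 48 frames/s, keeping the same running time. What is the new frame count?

Target frames = source frames × (target rate / source rate) = 321450 × (48)/(50) = 321450 × 24/25 = 308592.

308592 frames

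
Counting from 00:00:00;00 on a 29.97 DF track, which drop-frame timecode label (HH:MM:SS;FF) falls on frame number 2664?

Each 10-minute DF block holds 10 × 60 × 30 − 9 × 2 = 17982 frames. 2664 ÷ 17982 → 0 full blocks, remainder 2664.
Within the partial block the first minute is 1800 frames and each further minute 1798, so 1 further minute boundary passed. Total skipped labels = 18 × 0 + 2 × 1 = 2.
Non-drop label index = 2664 + 2 = 2666; at 30 labels/s that is 00:01:28:26, i.e. DF 00:01:28;26.

00:01:28;26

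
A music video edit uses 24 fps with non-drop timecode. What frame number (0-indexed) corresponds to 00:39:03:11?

56243

Total seconds to the label: (0 × 3600 + 39 × 60 + 3) = 2343.
Frame index = 2343 × 24 + 11 = 56243.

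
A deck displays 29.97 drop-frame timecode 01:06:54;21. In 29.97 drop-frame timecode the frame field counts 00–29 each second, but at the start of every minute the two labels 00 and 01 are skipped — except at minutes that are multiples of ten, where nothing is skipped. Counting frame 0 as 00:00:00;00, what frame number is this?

Complete 10-minute blocks: 6, each 17982 frames → 107892.
Remaining 6 whole minutes in the current block: 1800 + 5 × 1798 = 10790 frames.
Within the current minute: 54 × 30 + 21 − 2 = 1639 (labels ;00/;01 skipped at this minute). Total = 107892 + 10790 + 1639 = 120321.

120321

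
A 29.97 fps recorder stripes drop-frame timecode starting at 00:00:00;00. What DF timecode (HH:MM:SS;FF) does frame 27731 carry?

Each 10-minute DF block holds 10 × 60 × 30 − 9 × 2 = 17982 frames. 27731 ÷ 17982 → 1 full block, remainder 9749.
Within the partial block the first minute is 1800 frames and each further minute 1798, so 5 further minute boundaries passed. Total skipped labels = 18 × 1 + 2 × 5 = 28.
Non-drop label index = 27731 + 28 = 27759; at 30 labels/s that is 00:15:25:09, i.e. DF 00:15:25;09.

00:15:25;09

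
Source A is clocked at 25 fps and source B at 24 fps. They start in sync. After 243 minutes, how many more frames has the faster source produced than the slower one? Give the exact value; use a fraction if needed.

243 min = 14580 s.
A emits 25 × 14580 = 364500 frames; B emits 24 × 14580 = 349920.
Difference = 14580 frames; B is behind A.

14580 frames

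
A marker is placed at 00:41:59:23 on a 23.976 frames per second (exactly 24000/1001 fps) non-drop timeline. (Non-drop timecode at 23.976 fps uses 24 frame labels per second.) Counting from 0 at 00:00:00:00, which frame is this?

60479

Total seconds to the label: (0 × 3600 + 41 × 60 + 59) = 2519.
Frame index = 2519 × 24 + 23 = 60479.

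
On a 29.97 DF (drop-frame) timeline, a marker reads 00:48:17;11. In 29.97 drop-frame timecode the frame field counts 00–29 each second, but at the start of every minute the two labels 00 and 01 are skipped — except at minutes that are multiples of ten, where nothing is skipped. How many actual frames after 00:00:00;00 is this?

As if non-drop at 30 labels/s: (0 × 3600 + 48 × 60 + 17) × 30 + 11 = 86921.
Minute boundaries passed: 48; those not divisible by 10: 48 − 4 = 44; dropped labels = 2 × 44 = 88.
Actual frame index = 86921 − 88 = 86833.

86833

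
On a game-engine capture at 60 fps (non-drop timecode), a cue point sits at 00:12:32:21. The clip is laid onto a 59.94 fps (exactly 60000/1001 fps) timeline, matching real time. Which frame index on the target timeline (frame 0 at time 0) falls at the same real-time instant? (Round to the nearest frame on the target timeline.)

Source frame index: (0×3600 + 12×60 + 32) × 60 + 21 = 45141.
Real time: 45141 / (60) = 15047/20 s.
Target frame: (15047/20) × (60000/1001) = 45141000/1001 ≈ 45095.904 → 45096.

frame 45096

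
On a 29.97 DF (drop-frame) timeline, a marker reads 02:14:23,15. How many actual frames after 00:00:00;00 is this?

Complete 10-minute blocks: 13, each 17982 frames → 233766.
Remaining 4 whole minutes in the current block: 1800 + 3 × 1798 = 7194 frames.
Within the current minute: 23 × 30 + 15 − 2 = 703 (labels ;00/;01 skipped at this minute). Total = 233766 + 7194 + 703 = 241663.

241663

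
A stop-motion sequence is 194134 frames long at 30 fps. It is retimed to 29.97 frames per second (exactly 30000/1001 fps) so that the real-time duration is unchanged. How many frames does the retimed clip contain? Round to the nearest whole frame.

Frames at target rate = 194134 × (30000/1001) / (30) = 194134000/1001 ≈ 193940.060.
Nearest whole frame: 193940.

193940 frames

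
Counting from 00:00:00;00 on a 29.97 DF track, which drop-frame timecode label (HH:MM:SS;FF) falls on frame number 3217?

Each 10-minute DF block holds 10 × 60 × 30 − 9 × 2 = 17982 frames. 3217 ÷ 17982 → 0 full blocks, remainder 3217.
Within the partial block the first minute is 1800 frames and each further minute 1798, so 1 further minute boundary passed. Total skipped labels = 18 × 0 + 2 × 1 = 2.
Non-drop label index = 3217 + 2 = 3219; at 30 labels/s that is 00:01:47:09, i.e. DF 00:01:47;09.

00:01:47;09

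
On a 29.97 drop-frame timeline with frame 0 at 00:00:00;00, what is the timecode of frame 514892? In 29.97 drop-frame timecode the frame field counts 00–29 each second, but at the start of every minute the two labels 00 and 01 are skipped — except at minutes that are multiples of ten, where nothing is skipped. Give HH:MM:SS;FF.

Each 10-minute DF block holds 10 × 60 × 30 − 9 × 2 = 17982 frames. 514892 ÷ 17982 → 28 full blocks, remainder 11396.
Within the partial block the first minute is 1800 frames and each further minute 1798, so 6 further minute boundaries passed. Total skipped labels = 18 × 28 + 2 × 6 = 516.
Non-drop label index = 514892 + 516 = 515408; at 30 labels/s that is 04:46:20:08, i.e. DF 04:46:20;08.

04:46:20;08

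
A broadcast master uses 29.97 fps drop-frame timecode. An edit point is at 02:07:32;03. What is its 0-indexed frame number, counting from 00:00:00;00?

229333

Complete 10-minute blocks: 12, each 17982 frames → 215784.
Remaining 7 whole minutes in the current block: 1800 + 6 × 1798 = 12588 frames.
Within the current minute: 32 × 30 + 3 − 2 = 961 (labels ;00/;01 skipped at this minute). Total = 215784 + 12588 + 961 = 229333.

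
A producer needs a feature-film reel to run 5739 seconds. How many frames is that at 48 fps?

Frames = 5739 × 48 = 275472.

275472 frames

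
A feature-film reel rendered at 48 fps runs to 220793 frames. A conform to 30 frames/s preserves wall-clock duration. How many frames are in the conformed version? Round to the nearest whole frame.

137996 frames

Frames at target rate = 220793 × (30) / (48) = 1103965/8 ≈ 137995.625.
Nearest whole frame: 137996.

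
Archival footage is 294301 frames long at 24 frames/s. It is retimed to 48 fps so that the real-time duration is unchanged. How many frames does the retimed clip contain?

588602 frames

Target frames = source frames × (target rate / source rate) = 294301 × (48)/(24) = 294301 × 2 = 588602.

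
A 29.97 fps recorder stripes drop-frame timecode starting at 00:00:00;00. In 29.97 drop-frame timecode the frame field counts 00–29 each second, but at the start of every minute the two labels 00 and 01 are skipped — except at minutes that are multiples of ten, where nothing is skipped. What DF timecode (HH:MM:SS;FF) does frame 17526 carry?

00:09:44;24

Each 10-minute DF block holds 10 × 60 × 30 − 9 × 2 = 17982 frames. 17526 ÷ 17982 → 0 full blocks, remainder 17526.
Within the partial block the first minute is 1800 frames and each further minute 1798, so 9 further minute boundaries passed. Total skipped labels = 18 × 0 + 2 × 9 = 18.
Non-drop label index = 17526 + 18 = 17544; at 30 labels/s that is 00:09:44:24, i.e. DF 00:09:44;24.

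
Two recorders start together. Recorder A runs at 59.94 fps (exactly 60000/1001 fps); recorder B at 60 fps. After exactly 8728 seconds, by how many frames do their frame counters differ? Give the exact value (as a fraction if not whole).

523680/1001 frames

A emits 60000/1001 × 8728 = 523680000/1001 frames; B emits 60 × 8728 = 523680.
Difference = 523680/1001 frames (≈ 523.1568); B is ahead of A.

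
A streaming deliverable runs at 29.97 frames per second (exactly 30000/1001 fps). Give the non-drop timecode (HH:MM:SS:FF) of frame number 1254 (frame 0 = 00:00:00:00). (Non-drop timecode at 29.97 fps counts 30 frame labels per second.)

1254 ÷ 30 = 41 full seconds, remainder 24 frames.
41 s = 0 h 0 min 41 s.
Timecode: 00:00:41:24.

00:00:41:24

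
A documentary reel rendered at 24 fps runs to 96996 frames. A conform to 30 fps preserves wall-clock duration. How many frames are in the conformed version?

121245 frames

Target frames = source frames × (target rate / source rate) = 96996 × (30)/(24) = 96996 × 5/4 = 121245.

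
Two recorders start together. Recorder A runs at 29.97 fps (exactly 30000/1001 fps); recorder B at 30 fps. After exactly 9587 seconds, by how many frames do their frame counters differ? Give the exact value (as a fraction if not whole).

A emits 30000/1001 × 9587 = 287610000/1001 frames; B emits 30 × 9587 = 287610.
Difference = 287610/1001 frames (≈ 287.3227); B is ahead of A.

287610/1001 frames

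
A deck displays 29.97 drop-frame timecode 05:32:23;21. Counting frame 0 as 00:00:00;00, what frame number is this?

597713

As if non-drop at 30 labels/s: (5 × 3600 + 32 × 60 + 23) × 30 + 21 = 598311.
Minute boundaries passed: 332; those not divisible by 10: 332 − 33 = 299; dropped labels = 2 × 299 = 598.
Actual frame index = 598311 − 598 = 597713.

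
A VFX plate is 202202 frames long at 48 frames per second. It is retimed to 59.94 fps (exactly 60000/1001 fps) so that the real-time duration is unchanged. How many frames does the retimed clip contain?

Target frames = source frames × (target rate / source rate) = 202202 × (60000/1001)/(48) = 202202 × 1250/1001 = 252500.

252500 frames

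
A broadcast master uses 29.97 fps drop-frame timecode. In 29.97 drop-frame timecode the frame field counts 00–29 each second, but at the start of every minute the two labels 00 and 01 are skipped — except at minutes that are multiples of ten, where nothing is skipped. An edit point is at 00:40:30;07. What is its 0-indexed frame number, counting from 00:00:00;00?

As if non-drop at 30 labels/s: (0 × 3600 + 40 × 60 + 30) × 30 + 7 = 72907.
Minute boundaries passed: 40; those not divisible by 10: 40 − 4 = 36; dropped labels = 2 × 36 = 72.
Actual frame index = 72907 − 72 = 72835.

72835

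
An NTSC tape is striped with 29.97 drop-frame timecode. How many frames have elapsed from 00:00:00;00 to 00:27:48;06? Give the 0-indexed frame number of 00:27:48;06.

Complete 10-minute blocks: 2, each 17982 frames → 35964.
Remaining 7 whole minutes in the current block: 1800 + 6 × 1798 = 12588 frames.
Within the current minute: 48 × 30 + 6 − 2 = 1444 (labels ;00/;01 skipped at this minute). Total = 35964 + 12588 + 1444 = 49996.

49996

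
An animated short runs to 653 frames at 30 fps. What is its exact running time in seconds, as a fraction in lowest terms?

Running time = 653 ÷ (30) = 653 × 1/30 = 653/30 s.

653/30 seconds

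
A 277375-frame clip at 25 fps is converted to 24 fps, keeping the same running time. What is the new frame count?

266280 frames

Target frames = source frames × (target rate / source rate) = 277375 × (24)/(25) = 277375 × 24/25 = 266280.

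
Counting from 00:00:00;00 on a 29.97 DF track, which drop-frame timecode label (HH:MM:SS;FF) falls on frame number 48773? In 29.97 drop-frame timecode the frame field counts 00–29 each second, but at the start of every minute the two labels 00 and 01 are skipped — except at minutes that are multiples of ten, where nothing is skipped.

Each 10-minute DF block holds 10 × 60 × 30 − 9 × 2 = 17982 frames. 48773 ÷ 17982 → 2 full blocks, remainder 12809.
Within the partial block the first minute is 1800 frames and each further minute 1798, so 7 further minute boundaries passed. Total skipped labels = 18 × 2 + 2 × 7 = 50.
Non-drop label index = 48773 + 50 = 48823; at 30 labels/s that is 00:27:07:13, i.e. DF 00:27:07;13.

00:27:07;13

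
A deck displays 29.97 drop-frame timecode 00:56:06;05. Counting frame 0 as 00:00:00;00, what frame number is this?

100883

Complete 10-minute blocks: 5, each 17982 frames → 89910.
Remaining 6 whole minutes in the current block: 1800 + 5 × 1798 = 10790 frames.
Within the current minute: 6 × 30 + 5 − 2 = 183 (labels ;00/;01 skipped at this minute). Total = 89910 + 10790 + 183 = 100883.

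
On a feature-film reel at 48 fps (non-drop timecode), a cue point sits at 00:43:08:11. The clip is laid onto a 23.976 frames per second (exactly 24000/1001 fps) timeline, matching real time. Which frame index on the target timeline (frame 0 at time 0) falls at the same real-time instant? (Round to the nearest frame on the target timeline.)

Source frame index: (0×3600 + 43×60 + 8) × 48 + 11 = 124235.
Real time: 124235 / (48) = 124235/48 s.
Target frame: (124235/48) × (24000/1001) = 62117500/1001 ≈ 62055.445 → 62055.

frame 62055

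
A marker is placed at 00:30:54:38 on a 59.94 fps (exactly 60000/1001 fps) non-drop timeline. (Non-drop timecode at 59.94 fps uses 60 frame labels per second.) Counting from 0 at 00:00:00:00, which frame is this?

Total seconds to the label: (0 × 3600 + 30 × 60 + 54) = 1854.
Frame index = 1854 × 60 + 38 = 111278.

frame 111278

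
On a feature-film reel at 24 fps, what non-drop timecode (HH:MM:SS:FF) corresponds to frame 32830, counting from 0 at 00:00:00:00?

00:22:47:22

32830 ÷ 24 = 1367 full seconds, remainder 22 frames.
1367 s = 0 h 22 min 47 s.
Timecode: 00:22:47:22.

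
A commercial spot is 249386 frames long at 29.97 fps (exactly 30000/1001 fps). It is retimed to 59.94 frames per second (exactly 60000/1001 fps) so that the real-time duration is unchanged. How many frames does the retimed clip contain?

498772 frames

Frames at target rate = 249386 × (60000/1001) / (30000/1001) = 498772.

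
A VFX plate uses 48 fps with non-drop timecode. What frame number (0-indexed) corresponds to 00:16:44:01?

Total seconds to the label: (0 × 3600 + 16 × 60 + 44) = 1004.
Frame index = 1004 × 48 + 1 = 48193.

48193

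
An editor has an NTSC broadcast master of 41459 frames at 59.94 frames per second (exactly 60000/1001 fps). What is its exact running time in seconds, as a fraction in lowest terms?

41500459/60000 seconds

Running time = 41459 ÷ (60000/1001) = 41459 × 1001/60000 = 41500459/60000 s.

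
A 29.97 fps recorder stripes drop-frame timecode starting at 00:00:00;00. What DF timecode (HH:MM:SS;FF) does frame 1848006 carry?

Ten DF minutes hold 17982 frames, so frame 1848006 lies in block 102 (frames 1834164–1852145) with 13842 frames into that block.
The block's first minute is 1800 frames and the rest 1798 each; 13842 frames reaches minute 7, so 102 × 18 + 7 × 2 = 1850 labels have been skipped so far.
Adding those back, label number 1848006 + 1850 = 1849856 at 30 labels/s is 61661 s + 26 f = 17 h 7 min 41 s frame 26, i.e. 17:07:41;26.

17:07:41;26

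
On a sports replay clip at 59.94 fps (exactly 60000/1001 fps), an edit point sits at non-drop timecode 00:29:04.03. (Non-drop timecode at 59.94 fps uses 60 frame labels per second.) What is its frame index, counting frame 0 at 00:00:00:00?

frame 104643

Total seconds to the label: (0 × 3600 + 29 × 60 + 4) = 1744.
Frame index = 1744 × 60 + 3 = 104643.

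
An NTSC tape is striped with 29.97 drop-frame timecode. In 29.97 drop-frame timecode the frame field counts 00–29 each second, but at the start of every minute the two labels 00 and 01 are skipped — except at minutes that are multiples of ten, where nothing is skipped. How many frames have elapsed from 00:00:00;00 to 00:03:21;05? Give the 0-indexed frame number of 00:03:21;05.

6029

As if non-drop at 30 labels/s: (0 × 3600 + 3 × 60 + 21) × 30 + 5 = 6035.
Minute boundaries passed: 3; those not divisible by 10: 3 − 0 = 3; dropped labels = 2 × 3 = 6.
Actual frame index = 6035 − 6 = 6029.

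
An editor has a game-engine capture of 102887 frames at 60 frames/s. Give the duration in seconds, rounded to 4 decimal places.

Running time = 102887 × 1/60 = 102887/60 s ≈ 1714.7833 s.

1714.7833 seconds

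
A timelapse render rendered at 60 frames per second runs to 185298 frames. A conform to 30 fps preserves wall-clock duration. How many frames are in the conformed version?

Target frames = source frames × (target rate / source rate) = 185298 × (30)/(60) = 185298 × 1/2 = 92649.

92649 frames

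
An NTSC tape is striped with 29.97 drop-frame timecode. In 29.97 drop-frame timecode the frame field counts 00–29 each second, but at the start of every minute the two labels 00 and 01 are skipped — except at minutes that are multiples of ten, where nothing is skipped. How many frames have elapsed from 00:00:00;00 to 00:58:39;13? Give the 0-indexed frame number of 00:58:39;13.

As if non-drop at 30 labels/s: (0 × 3600 + 58 × 60 + 39) × 30 + 13 = 105583.
Minute boundaries passed: 58; those not divisible by 10: 58 − 5 = 53; dropped labels = 2 × 53 = 106.
Actual frame index = 105583 − 106 = 105477.

105477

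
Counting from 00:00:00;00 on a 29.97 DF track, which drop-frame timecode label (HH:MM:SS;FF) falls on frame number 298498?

02:45:59;26

Ten DF minutes hold 17982 frames, so frame 298498 lies in block 16 (frames 287712–305693) with 10786 frames into that block.
The block's first minute is 1800 frames and the rest 1798 each; 10786 frames reaches minute 5, so 16 × 18 + 5 × 2 = 298 labels have been skipped so far.
Adding those back, label number 298498 + 298 = 298796 at 30 labels/s is 9959 s + 26 f = 2 h 45 min 59 s frame 26, i.e. 02:45:59;26.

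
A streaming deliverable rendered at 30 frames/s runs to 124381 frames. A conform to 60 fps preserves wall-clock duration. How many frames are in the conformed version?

248762 frames

Target frames = source frames × (target rate / source rate) = 124381 × (60)/(30) = 124381 × 2 = 248762.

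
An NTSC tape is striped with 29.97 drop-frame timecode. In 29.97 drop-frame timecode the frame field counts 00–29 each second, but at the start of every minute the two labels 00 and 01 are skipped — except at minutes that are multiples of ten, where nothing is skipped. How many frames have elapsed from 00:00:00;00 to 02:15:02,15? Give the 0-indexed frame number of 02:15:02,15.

As if non-drop at 30 labels/s: (2 × 3600 + 15 × 60 + 2) × 30 + 15 = 243075.
Minute boundaries passed: 135; those not divisible by 10: 135 − 13 = 122; dropped labels = 2 × 122 = 244.
Actual frame index = 243075 − 244 = 242831.

242831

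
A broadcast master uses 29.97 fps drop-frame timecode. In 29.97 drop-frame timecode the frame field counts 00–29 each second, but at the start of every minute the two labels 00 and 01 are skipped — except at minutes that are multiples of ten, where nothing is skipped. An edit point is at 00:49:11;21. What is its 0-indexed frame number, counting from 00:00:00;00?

88461

Complete 10-minute blocks: 4, each 17982 frames → 71928.
Remaining 9 whole minutes in the current block: 1800 + 8 × 1798 = 16184 frames.
Within the current minute: 11 × 30 + 21 − 2 = 349 (labels ;00/;01 skipped at this minute). Total = 71928 + 16184 + 349 = 88461.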